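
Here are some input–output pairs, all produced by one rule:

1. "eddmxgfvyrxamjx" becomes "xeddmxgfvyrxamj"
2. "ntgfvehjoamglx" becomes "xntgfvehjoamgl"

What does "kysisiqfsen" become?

nkysisiqfse

The rule is to move the last character to the front.
So "kysisiqfsen" becomes "nkysisiqfse".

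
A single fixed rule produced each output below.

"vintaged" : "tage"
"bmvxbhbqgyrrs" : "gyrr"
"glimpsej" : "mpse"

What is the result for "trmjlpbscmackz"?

The pattern: move the last character to the front, then keep only the last 4 characters.
"trmjlpbscmackz" → "ztrmjlpbscmack" → "mack".

mack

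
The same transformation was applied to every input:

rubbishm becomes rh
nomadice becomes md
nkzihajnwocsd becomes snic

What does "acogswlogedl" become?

Each output is the input with this applied: sort the characters into reverse alphabetical order, then keep one character in every 3, starting at position 3 (positions 3rd, 6th, 9th, ...).
"acogswlogedl" → "wsoollggedca" → "olea".
(Check on "rubbishm": → "usrmihbb" → "rh" ✓)

olea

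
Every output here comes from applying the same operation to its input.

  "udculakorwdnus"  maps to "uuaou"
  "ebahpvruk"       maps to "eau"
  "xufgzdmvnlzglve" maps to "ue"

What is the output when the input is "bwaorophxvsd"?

Looking at the pairs, the operation is to keep only the vowels.
So "bwaorophxvsd" becomes "aoo".

aoo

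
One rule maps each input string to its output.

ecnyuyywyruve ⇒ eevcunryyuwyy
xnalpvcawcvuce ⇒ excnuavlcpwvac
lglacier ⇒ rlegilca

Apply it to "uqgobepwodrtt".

The rule is to reverse the string, then take characters alternately from the front and the back (1st, last, 2nd, 2nd-last, ...).
For "uqgobepwodrtt", step one produces "ttrdowpebogqu"; step two turns that into "tutqrgdoobwep".

tutqrgdoobwep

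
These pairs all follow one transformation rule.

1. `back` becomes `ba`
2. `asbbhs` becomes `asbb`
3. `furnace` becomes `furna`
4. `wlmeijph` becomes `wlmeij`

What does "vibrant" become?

Rule — delete the last 2 characters.
For "vibrant" the result is "vibra".

vibra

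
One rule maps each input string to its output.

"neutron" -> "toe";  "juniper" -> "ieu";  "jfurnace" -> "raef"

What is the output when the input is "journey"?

reo

Rule — keep every other character starting from the second (positions 2nd, 4th, 6th, ...), then move the first character to the end.
For "journey", step one produces "ore"; step two turns that into "reo".
(Check on "jfurnace": → "frae" → "raef" ✓)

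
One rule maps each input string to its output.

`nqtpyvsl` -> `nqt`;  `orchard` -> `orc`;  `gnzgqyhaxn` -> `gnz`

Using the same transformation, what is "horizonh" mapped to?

Looking at the pairs, the operation is to keep only the first 3 characters.
On "horizonh" that produces "hor".

hor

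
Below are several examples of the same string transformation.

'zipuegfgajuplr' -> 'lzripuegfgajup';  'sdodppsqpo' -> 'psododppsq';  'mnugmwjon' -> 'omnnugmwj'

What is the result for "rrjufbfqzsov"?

In each case the input is transformed by: swap the first and last characters, then move the last 2 characters to the front (rotate right by 2).
Starting from "rrjufbfqzsov": after the first operation, "vrjufbfqzsor"; after the second, "orvrjufbfqzs".

orvrjufbfqzs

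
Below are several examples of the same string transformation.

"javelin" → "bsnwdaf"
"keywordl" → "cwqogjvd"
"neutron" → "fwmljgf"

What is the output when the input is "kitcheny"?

Each output is the input with this applied: shift every letter 8 places backward in the alphabet (wrapping around).
On "kitcheny" that produces "caluzwfq".

caluzwfq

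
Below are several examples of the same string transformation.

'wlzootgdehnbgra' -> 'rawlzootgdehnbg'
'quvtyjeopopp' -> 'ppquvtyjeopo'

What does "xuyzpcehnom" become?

In each case the input is transformed by: move the last 2 characters to the front (rotate right by 2).
Applying that to "xuyzpcehnom" gives "omxuyzpcehn".

omxuyzpcehn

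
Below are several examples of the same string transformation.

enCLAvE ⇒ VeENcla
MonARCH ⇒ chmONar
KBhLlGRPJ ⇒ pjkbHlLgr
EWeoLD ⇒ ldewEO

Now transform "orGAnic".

Each output is the input with this applied: move the last 2 characters to the front (rotate right by 2), then flip the case of every letter.
So "orGAnic" becomes "ICORgaN".

ICORgaN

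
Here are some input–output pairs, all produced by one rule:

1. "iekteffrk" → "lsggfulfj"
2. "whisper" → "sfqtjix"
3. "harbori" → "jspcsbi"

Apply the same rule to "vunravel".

mfwbsovw

Rule — reverse the string, then shift every letter 1 place forward in the alphabet (wrapping around).
Working it through for "vunravel": intermediate "levarnuv", final "mfwbsovw".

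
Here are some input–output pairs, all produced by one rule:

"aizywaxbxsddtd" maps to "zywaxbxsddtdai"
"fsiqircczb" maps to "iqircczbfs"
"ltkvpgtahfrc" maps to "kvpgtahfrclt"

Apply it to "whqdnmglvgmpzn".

qdnmglvgmpznwh

The pattern: move the first 2 characters to the end (rotate left by 2).
On "whqdnmglvgmpzn" that produces "qdnmglvgmpznwh".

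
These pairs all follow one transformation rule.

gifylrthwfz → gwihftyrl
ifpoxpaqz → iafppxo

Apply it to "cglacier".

In each case the input is transformed by: delete the last 2 characters, then take characters alternately from the front and the back (1st, last, 2nd, 2nd-last, ...).
"cglacier" → "cglaci" → "cigcla".

cigcla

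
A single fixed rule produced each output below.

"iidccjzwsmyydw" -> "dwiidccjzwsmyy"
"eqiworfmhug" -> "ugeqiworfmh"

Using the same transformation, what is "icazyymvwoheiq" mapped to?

The pattern: move the last 2 characters to the front (rotate right by 2).
On "icazyymvwoheiq" that produces "iqicazyymvwohe".

iqicazyymvwohe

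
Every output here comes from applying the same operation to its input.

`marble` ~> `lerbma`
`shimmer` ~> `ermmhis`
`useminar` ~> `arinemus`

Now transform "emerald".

ldramee

Rule — reverse the string, then swap each adjacent pair of characters (1↔2, 3↔4, ...).
Applying that to "emerald" gives "ldramee".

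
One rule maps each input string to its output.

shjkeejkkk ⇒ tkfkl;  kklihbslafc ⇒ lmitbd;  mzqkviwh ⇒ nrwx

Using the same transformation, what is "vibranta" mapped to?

wcbu

The rule is to keep every other character starting from the first (positions 1st, 3rd, 5th, ...), then shift every letter 1 place forward in the alphabet (wrapping around).
"vibranta" → "vbat" → "wcbu".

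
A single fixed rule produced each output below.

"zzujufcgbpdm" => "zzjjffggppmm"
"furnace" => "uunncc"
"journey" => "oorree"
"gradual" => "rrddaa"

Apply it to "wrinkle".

Rule — keep every other character starting from the second (positions 2nd, 4th, 6th, ...), then double every character.
Working it through for "wrinkle": intermediate "rnl", final "rrnnll".

rrnnll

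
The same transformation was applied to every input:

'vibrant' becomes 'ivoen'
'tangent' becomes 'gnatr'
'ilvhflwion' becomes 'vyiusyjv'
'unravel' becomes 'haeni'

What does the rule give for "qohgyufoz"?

dbutlhs

Looking at the pairs, the operation is to shift every letter 13 places forward in the alphabet (wrapping around) — i.e. ROT13, then delete the last 2 characters.
Applying both steps to "qohgyufoz": "dbutlhsbm", then "dbutlhs".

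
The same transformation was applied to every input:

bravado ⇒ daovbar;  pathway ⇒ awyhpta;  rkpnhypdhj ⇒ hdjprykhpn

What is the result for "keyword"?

Looking at the pairs, the operation is to move the last 2 characters to the front (rotate right by 2), then take characters alternately from the front and the back (1st, last, 2nd, 2nd-last, ...).
On "keyword": the first step gives "rdkeywo", and the second then gives "rodwkye".
(Check on "rkpnhypdhj": → "hjrkpnhypd" → "hdjprykhpn" ✓)

rodwkye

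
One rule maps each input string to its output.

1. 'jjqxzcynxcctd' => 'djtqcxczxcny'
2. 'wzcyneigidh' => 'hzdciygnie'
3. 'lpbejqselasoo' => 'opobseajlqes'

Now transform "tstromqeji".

Rule — take characters alternately from the front and the back (1st, last, 2nd, 2nd-last, ...), then delete the first character.
Working it through for "tstromqeji": intermediate "tisjterqom", final "isjterqom".

isjterqom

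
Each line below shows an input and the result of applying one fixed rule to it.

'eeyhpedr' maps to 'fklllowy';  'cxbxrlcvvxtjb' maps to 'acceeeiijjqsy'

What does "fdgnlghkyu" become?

Rule — shift every letter 7 places forward in the alphabet (wrapping around), then sort the characters into alphabetical order.
Applying both steps to "fdgnlghkyu": "mknusnorfb", then "bfkmnnorsu".

bfkmnnorsu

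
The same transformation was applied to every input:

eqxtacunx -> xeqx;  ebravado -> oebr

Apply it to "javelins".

sjav

The rule is to move the first 3 characters to the end (rotate left by 3), then keep only the last 4 characters.
So "javelins" becomes "sjav".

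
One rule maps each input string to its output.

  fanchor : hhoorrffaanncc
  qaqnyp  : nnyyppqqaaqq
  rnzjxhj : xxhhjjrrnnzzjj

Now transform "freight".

In each case the input is transformed by: move the last 3 characters to the front (rotate right by 3), then double every character.
Starting from "freight": after the first operation, "ghtfrei"; after the second, "gghhttffrreeii".
(Check on "qaqnyp": → "nypqaq" → "nnyyppqqaaqq" ✓)

gghhttffrreeii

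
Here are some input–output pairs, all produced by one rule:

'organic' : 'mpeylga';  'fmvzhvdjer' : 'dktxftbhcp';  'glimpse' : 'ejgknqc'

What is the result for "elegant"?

cjceylr

The rule is to shift every letter 2 places backward in the alphabet (wrapping around).
Doing the same to "elegant": "cjceylr".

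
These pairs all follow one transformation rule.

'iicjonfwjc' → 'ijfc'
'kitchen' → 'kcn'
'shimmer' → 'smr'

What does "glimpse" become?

gme

The rule is to keep one character in every 3, starting at position 1 (positions 1st, 4th, 7th, ...).
"glimpse" → "gme".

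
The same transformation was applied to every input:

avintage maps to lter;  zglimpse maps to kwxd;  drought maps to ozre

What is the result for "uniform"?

ftzx

Looking at the pairs, the operation is to keep every other character starting from the first (positions 1st, 3rd, 5th, ...), then shift every letter 11 places forward in the alphabet (wrapping around).
For "uniform", step one produces "uiom"; step two turns that into "ftzx".
(Check on "zglimpse": → "zlms" → "kwxd" ✓)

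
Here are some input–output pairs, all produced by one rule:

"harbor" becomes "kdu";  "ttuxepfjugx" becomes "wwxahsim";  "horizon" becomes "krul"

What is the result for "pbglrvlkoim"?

The rule is to shift every letter 3 places forward in the alphabet (wrapping around), then delete the last 3 characters.
For "pbglrvlkoim", step one produces "sejouyonrlp"; step two turns that into "sejouyon".

sejouyon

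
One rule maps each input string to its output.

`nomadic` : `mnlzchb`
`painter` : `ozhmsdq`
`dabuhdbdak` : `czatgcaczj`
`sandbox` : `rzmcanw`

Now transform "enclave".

Looking at the pairs, the operation is to shift every letter 1 place backward in the alphabet (wrapping around).
"enclave" → "dmbkzud".

dmbkzud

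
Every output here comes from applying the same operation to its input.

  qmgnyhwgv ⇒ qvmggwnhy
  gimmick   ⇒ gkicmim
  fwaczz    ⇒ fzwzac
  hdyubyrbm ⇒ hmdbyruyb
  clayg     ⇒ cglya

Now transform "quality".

qyutail

The transformation: take characters alternately from the front and the back (1st, last, 2nd, 2nd-last, ...).
Applying that to "quality" gives "qyutail".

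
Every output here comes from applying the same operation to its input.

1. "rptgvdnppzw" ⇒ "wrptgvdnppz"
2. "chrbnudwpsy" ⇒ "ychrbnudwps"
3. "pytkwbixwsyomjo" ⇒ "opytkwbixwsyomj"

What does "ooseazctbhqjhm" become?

The pattern: move the last character to the front.
Doing the same to "ooseazctbhqjhm": "mooseazctbhqjh".

mooseazctbhqjh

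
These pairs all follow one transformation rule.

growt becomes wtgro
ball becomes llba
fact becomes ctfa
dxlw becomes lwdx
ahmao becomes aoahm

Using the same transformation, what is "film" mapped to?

The rule is to move the last 2 characters to the front (rotate right by 2).
"film" → "lmfi".

lmfi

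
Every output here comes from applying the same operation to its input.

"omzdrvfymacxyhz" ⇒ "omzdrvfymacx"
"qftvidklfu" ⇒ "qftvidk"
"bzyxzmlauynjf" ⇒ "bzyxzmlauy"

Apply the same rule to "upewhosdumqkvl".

upewhosdumq

Looking at the pairs, the operation is to delete the last 3 characters.
Applying that to "upewhosdumqkvl" gives "upewhosdumq".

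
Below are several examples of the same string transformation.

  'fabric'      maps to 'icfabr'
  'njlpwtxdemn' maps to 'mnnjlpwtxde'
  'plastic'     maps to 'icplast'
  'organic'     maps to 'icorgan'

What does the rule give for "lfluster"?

Looking at the pairs, the operation is to move the last 2 characters to the front (rotate right by 2).
"lfluster" → "erlflust".

erlflust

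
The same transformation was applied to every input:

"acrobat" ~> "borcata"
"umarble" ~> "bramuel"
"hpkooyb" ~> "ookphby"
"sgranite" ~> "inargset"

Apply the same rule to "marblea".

The pattern: move the last 2 characters to the front (rotate right by 2), then reverse the string.
Applying both steps to "marblea": "eamarbl", then "lbramae".

lbramae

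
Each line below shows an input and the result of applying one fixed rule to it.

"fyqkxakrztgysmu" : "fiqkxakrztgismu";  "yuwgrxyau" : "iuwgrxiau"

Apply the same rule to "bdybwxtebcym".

What's happening: replace every "y" with "i".
Applying that to "bdybwxtebcym" gives "bdibwxtebcim".

bdibwxtebcim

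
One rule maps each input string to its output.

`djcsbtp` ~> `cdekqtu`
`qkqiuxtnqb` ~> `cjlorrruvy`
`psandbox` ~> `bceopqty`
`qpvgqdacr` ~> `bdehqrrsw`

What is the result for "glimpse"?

The pattern: shift every letter 1 place forward in the alphabet (wrapping around), then sort the characters into alphabetical order.
"glimpse" → "hmjnqtf" → "fhjmnqt".
(Check on "psandbox": → "qtboecpy" → "bceopqty" ✓)

fhjmnqt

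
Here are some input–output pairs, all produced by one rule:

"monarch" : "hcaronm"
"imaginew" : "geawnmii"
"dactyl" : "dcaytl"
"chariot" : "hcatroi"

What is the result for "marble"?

Rule — sort the characters into reverse alphabetical order, then move the last 3 characters to the front (rotate right by 3).
Working it through for "marble": intermediate "rmleba", final "ebarml".

ebarml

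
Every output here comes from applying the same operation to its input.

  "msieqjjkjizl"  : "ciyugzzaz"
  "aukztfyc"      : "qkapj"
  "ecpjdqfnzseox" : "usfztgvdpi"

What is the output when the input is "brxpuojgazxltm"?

Each output is the input with this applied: delete the last 3 characters, then shift every letter 10 places backward in the alphabet (wrapping around).
Starting from "brxpuojgazxltm": after the first operation, "brxpuojgazx"; after the second, "rhnfkezwqpn".

rhnfkezwqpn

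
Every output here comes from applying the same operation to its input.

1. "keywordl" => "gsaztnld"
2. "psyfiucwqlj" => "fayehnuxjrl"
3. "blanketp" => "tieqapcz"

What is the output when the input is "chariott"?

diirwpgx

The pattern: shift every letter 11 places backward in the alphabet (wrapping around), then move the last 3 characters to the front (rotate right by 3).
For "chariott", step one produces "rwpgxdii"; step two turns that into "diirwpgx".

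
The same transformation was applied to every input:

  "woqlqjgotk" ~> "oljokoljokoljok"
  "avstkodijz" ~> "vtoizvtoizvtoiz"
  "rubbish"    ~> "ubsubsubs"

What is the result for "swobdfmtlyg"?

wbftywbftywbfty

Each output is the input with this applied: keep every other character starting from the second (positions 2nd, 4th, 6th, ...), then write the whole string 3 times in a row.
Starting from "swobdfmtlyg": after the first operation, "wbfty"; after the second, "wbftywbftywbfty".
(Check on "woqlqjgotk": → "oljok" → "oljokoljokoljok" ✓)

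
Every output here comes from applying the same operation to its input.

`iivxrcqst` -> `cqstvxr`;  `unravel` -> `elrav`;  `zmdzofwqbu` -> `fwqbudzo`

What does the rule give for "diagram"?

In each case the input is transformed by: delete the first 2 characters, then move the first 3 characters to the end (rotate left by 3).
On "diagram": the first step gives "agram", and the second then gives "amagr".

amagr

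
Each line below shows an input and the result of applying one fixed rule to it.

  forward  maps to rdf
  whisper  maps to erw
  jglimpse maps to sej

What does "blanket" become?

In each case the input is transformed by: move the last 2 characters to the front (rotate right by 2), then keep only the first 3 characters.
For "blanket", step one produces "etblank"; step two turns that into "etb".

etb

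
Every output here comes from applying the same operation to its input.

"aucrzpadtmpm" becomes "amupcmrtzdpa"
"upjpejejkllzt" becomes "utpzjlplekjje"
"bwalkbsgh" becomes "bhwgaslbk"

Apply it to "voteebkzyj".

In each case the input is transformed by: take characters alternately from the front and the back (1st, last, 2nd, 2nd-last, ...).
So "voteebkzyj" becomes "vjoytzekeb".

vjoytzekeb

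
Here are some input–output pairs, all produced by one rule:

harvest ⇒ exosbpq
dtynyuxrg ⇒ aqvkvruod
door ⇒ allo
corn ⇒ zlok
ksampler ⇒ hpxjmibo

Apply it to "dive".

Each output is the input with this applied: shift every letter 3 places backward in the alphabet (wrapping around).
On "dive" that produces "afsb".

afsb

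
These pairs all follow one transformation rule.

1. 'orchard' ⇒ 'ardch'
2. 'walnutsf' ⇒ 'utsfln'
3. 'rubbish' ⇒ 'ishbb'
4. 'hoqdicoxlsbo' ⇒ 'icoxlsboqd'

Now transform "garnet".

etrn

The rule is to delete the first 2 characters, then move the first 2 characters to the end (rotate left by 2).
On "garnet": the first step gives "rnet", and the second then gives "etrn".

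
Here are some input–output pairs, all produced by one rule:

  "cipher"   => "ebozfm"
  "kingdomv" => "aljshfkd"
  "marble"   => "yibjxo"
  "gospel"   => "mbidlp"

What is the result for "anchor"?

In each case the input is transformed by: swap the front and back halves of the string, then shift every letter 3 places backward in the alphabet (wrapping around).
For "anchor", step one produces "horanc"; step two turns that into "eloxkz".

eloxkz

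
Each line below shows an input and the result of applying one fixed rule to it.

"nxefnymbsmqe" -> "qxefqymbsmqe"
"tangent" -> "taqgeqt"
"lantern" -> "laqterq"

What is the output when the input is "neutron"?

qeutroq

The transformation: replace every "n" with "q".
For "neutron" the result is "qeutroq".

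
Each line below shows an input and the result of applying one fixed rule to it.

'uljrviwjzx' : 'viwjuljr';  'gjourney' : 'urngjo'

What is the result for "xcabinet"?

binxca

The rule is to delete the last 2 characters, then swap the front and back halves of the string.
Applying both steps to "xcabinet": "xcabin", then "binxca".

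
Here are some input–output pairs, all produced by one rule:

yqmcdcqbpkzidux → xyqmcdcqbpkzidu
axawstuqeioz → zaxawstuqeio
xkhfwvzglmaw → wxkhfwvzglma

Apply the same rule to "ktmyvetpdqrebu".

uktmyvetpdqreb

The pattern: move the last character to the front.
Doing the same to "ktmyvetpdqrebu": "uktmyvetpdqreb".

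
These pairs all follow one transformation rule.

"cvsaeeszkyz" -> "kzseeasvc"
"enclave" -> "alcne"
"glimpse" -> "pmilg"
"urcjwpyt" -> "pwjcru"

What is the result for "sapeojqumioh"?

imuqjoepas

What's happening: reverse the string, then delete the first 2 characters.
"sapeojqumioh" → "hoimuqjoepas" → "imuqjoepas".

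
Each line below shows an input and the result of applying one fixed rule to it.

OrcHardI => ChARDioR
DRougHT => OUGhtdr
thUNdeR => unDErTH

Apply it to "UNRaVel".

What's happening: flip the case of every letter, then move the first 2 characters to the end (rotate left by 2).
Applying both steps to "UNRaVel": "unrAvEL", then "rAvELun".

rAvELun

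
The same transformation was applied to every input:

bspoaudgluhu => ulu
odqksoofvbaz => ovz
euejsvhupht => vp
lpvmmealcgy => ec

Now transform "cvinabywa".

ba

Each output is the input with this applied: keep one character in every 3, starting at position 3 (positions 3rd, 6th, 9th, ...), then delete the first character.
For "cvinabywa" the result is "ba".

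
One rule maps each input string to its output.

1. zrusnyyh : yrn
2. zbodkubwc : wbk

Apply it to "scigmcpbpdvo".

The transformation: move the last 3 characters to the front (rotate right by 3), then keep one character in every 3, starting at position 2 (positions 2nd, 5th, 8th, ...).
On "scigmcpbpdvo": the first step gives "dvoscigmcpbp", and the second then gives "vcmb".

vcmb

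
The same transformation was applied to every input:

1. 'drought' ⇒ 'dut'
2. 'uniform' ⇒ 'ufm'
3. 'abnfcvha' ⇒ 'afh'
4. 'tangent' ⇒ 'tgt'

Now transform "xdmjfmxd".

What's happening: keep one character in every 3, starting at position 1 (positions 1st, 4th, 7th, ...).
So "xdmjfmxd" becomes "xjx".

xjx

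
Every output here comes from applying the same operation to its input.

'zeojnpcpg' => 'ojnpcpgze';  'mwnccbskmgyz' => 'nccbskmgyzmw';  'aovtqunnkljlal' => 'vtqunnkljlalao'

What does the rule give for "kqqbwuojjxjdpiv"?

qbwuojjxjdpivkq

Each output is the input with this applied: move the first 2 characters to the end (rotate left by 2).
Doing the same to "kqqbwuojjxjdpiv": "qbwuojjxjdpivkq".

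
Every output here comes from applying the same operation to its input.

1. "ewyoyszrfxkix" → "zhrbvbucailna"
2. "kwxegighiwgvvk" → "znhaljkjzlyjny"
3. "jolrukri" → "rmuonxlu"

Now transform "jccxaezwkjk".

The transformation: swap each adjacent pair of characters (1↔2, 3↔4, ...), then shift every letter 3 places forward in the alphabet (wrapping around).
"jccxaezwkjk" → "cjxceawzjkk" → "fmafhdzcmnn".

fmafhdzcmnn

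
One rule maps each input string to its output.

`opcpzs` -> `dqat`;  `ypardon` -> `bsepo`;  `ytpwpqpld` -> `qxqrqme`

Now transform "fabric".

The transformation: delete the first 2 characters, then shift every letter 1 place forward in the alphabet (wrapping around).
Applying that to "fabric" gives "csjd".

csjd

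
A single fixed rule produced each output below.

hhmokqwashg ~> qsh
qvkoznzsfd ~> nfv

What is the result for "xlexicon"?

In each case the input is transformed by: move the first 3 characters to the end (rotate left by 3), then keep one character in every 3, starting at position 3 (positions 3rd, 6th, 9th, ...).
Starting from "xlexicon": after the first operation, "xiconxle"; after the second, "cx".
(Check on "hhmokqwashg": → "okqwashghhm" → "qsh" ✓)

cx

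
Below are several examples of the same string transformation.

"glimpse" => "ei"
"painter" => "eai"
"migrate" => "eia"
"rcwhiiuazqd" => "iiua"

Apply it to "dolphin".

io

Looking at the pairs, the operation is to move the last 2 characters to the front (rotate right by 2), then keep only the vowels.
Starting from "dolphin": after the first operation, "indolph"; after the second, "io".
(Check on "migrate": → "temigra" → "eia" ✓)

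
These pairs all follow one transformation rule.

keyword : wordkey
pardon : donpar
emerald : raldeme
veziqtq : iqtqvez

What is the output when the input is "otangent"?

The rule is to move the first 3 characters to the end (rotate left by 3).
On "otangent" that produces "ngentota".

ngentota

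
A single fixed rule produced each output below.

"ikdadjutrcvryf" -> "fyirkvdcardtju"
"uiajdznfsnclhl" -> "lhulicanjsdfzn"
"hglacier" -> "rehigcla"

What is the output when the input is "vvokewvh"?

hvvwveok

The pattern: move the last character to the front, then take characters alternately from the front and the back (1st, last, 2nd, 2nd-last, ...).
Doing the same to "vvokewvh": "hvvwveok".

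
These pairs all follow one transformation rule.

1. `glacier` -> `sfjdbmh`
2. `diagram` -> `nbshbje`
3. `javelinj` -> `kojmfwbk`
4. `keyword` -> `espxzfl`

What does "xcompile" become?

fmjqnpdy

What's happening: shift every letter 1 place forward in the alphabet (wrapping around), then reverse the string.
For "xcompile" the result is "fmjqnpdy".
(Check on "diagram": → "ejbhsbn" → "nbshbje" ✓)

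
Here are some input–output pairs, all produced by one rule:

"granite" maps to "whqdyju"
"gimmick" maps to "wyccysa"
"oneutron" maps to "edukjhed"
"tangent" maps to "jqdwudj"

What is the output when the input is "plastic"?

Rule — shift every letter 10 places backward in the alphabet (wrapping around).
So "plastic" becomes "fbqijys".

fbqijys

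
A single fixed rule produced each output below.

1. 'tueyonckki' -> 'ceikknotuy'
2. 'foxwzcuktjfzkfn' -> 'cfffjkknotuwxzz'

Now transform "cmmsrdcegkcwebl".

The pattern: sort the characters into alphabetical order.
For "cmmsrdcegkcwebl" the result is "bcccdeegklmmrsw".

bcccdeegklmmrsw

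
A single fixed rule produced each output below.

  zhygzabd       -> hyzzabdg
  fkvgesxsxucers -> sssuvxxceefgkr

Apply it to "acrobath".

Rule — sort the characters into alphabetical order, then swap the front and back halves of the string.
Applying both steps to "acrobath": "aabchort", then "hortaabc".

hortaabc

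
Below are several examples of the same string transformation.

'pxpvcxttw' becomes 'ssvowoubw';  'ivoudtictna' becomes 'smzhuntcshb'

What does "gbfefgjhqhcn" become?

gbmfaedefigp

Looking at the pairs, the operation is to shift every letter 1 place backward in the alphabet (wrapping around), then move the last 3 characters to the front (rotate right by 3).
Starting from "gbfefgjhqhcn": after the first operation, "faedefigpgbm"; after the second, "gbmfaedefigp".
(Check on "pxpvcxttw": → "owoubwssv" → "ssvowoubw" ✓)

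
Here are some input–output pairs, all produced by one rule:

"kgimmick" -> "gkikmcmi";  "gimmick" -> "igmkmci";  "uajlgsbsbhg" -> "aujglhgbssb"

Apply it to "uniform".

In each case the input is transformed by: move the first character to the end, then take characters alternately from the front and the back (1st, last, 2nd, 2nd-last, ...).
Applying both steps to "uniform": "niformu", then "nuimfro".

nuimfro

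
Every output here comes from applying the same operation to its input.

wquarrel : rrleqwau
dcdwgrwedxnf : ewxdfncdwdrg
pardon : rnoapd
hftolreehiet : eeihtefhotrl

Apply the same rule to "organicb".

inbcroag

The pattern: swap each adjacent pair of characters (1↔2, 3↔4, ...), then swap the front and back halves of the string.
Starting from "organicb": after the first operation, "roaginbc"; after the second, "inbcroag".
(Check on "dcdwgrwedxnf": → "cdwdrgewxdfn" → "ewxdfncdwdrg" ✓)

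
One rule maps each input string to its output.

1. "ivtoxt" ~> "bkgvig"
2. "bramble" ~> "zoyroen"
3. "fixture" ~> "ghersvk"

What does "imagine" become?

In each case the input is transformed by: shift every letter 13 places forward in the alphabet (wrapping around) — i.e. ROT13, then move the first 3 characters to the end (rotate left by 3).
"imagine" → "vzntvar" → "tvarvzn".
(Check on "bramble": → "oenzoyr" → "zoyroen" ✓)

tvarvzn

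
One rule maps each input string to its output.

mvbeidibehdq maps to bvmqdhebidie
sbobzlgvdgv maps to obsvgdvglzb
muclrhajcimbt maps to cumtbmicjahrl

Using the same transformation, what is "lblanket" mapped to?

lbltekna

What's happening: reverse the string, then move the last 3 characters to the front (rotate right by 3).
Working it through for "lblanket": intermediate "teknalbl", final "lbltekna".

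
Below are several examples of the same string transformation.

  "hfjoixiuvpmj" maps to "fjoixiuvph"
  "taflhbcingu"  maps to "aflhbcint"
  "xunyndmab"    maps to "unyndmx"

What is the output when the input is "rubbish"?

ubbir

The pattern: delete the last 2 characters, then move the first character to the end.
On "rubbish": the first step gives "rubbi", and the second then gives "ubbir".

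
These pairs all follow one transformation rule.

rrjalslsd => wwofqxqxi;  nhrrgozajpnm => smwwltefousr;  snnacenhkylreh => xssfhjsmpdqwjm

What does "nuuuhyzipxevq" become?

szzzmdenucjav

The pattern: shift every letter 5 places forward in the alphabet (wrapping around).
For "nuuuhyzipxevq" the result is "szzzmdenucjav".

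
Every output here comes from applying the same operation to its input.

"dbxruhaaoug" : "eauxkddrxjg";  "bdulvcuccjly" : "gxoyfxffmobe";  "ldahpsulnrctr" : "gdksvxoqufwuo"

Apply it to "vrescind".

What's happening: shift every letter 3 places forward in the alphabet (wrapping around), then move the first character to the end.
For "vrescind", step one produces "yuhvflqg"; step two turns that into "uhvflqgy".

uhvflqgy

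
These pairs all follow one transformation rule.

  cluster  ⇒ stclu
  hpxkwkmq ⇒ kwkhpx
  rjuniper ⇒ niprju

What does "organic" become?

anorg

In each case the input is transformed by: delete the last 2 characters, then move the first 3 characters to the end (rotate left by 3).
"organic" → "organ" → "anorg".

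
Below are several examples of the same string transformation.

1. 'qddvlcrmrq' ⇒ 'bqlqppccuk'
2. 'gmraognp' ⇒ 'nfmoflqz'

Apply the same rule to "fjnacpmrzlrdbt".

Each output is the input with this applied: shift every letter 1 place backward in the alphabet (wrapping around), then swap the front and back halves of the string.
For "fjnacpmrzlrdbt", step one produces "eimzbolqykqcas"; step two turns that into "qykqcaseimzbol".

qykqcaseimzbol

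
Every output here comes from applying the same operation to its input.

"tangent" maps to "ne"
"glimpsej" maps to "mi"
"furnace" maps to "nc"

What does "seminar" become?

Looking at the pairs, the operation is to sort the characters into reverse alphabetical order, then keep one character in every 3, starting at position 3 (positions 3rd, 6th, 9th, ...).
For "seminar" the result is "ne".

ne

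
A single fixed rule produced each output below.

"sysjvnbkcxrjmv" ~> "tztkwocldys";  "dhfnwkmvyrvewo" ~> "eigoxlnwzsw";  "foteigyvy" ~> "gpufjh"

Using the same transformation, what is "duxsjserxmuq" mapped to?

evytktfsy

The pattern: shift every letter 1 place forward in the alphabet (wrapping around), then delete the last 3 characters.
On "duxsjserxmuq": the first step gives "evytktfsynvr", and the second then gives "evytktfsy".
(Check on "sysjvnbkcxrjmv": → "tztkwocldysknw" → "tztkwocldys" ✓)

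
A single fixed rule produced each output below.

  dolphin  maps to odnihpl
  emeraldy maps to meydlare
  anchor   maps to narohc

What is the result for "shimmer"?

The pattern: move the first 2 characters to the end (rotate left by 2), then reverse the string.
For "shimmer", step one produces "immersh"; step two turns that into "hsremmi".

hsremmi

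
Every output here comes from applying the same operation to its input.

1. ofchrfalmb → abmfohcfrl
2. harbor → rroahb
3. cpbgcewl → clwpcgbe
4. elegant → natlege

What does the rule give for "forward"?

radofwr

Rule — swap each adjacent pair of characters (1↔2, 3↔4, ...), then move the last 3 characters to the front (rotate right by 3).
"forward" → "ofwrrad" → "radofwr".
(Check on "cpbgcewl": → "pcgbeclw" → "clwpcgbe" ✓)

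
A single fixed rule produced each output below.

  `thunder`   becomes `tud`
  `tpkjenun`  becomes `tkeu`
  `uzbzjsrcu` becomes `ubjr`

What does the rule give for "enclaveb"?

Rule — move the last character to the front, then keep every other character starting from the second (positions 2nd, 4th, 6th, ...).
Working it through for "enclaveb": intermediate "benclave", final "ecae".

ecae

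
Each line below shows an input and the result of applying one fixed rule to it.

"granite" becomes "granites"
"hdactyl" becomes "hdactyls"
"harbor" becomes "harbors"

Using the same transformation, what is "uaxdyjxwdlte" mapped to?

The transformation: append "s".
Doing the same to "uaxdyjxwdlte": "uaxdyjxwdltes".

uaxdyjxwdltes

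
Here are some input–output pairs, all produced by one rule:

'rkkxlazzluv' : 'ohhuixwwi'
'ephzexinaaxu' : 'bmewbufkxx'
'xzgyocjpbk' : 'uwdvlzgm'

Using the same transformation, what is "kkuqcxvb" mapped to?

Each output is the input with this applied: shift every letter 3 places backward in the alphabet (wrapping around), then delete the last 2 characters.
Applying both steps to "kkuqcxvb": "hhrnzusy", then "hhrnzu".

hhrnzu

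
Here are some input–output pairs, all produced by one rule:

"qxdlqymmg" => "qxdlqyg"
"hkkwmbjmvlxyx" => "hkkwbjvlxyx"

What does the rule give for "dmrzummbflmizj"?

drzubflizj

In each case the input is transformed by: remove every "m".
Applying that to "dmrzummbflmizj" gives "drzubflizj".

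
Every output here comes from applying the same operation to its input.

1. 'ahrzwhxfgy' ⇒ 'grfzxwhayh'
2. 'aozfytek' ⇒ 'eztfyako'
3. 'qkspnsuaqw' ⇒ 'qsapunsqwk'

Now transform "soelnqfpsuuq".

ueulsnpqfsqo

The transformation: take characters alternately from the front and the back (1st, last, 2nd, 2nd-last, ...), then move the first 3 characters to the end (rotate left by 3).
Starting from "soelnqfpsuuq": after the first operation, "sqoueulsnpqf"; after the second, "ueulsnpqfsqo".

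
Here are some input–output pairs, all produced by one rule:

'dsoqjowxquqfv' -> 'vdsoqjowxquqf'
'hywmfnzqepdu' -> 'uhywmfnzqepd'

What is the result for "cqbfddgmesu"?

ucqbfddgmes

In each case the input is transformed by: move the last character to the front.
So "cqbfddgmesu" becomes "ucqbfddgmes".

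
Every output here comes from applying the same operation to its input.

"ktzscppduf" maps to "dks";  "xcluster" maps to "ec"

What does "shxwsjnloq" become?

The transformation: swap the front and back halves of the string, then keep one character in every 3, starting at position 3 (positions 3rd, 6th, 9th, ...).
Applying both steps to "shxwsjnloq": "jnloqshxws", then "lsw".

lsw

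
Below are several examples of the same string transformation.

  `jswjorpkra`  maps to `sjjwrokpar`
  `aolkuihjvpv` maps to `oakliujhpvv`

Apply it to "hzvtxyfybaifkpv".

zhtvyxyfabfipkv

Rule — swap each adjacent pair of characters (1↔2, 3↔4, ...).
On "hzvtxyfybaifkpv" that produces "zhtvyxyfabfipkv".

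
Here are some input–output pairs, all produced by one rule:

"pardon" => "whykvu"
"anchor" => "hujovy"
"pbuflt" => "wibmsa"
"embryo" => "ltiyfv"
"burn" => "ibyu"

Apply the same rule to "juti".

qbap

In each case the input is transformed by: shift every letter 7 places forward in the alphabet (wrapping around).
"juti" → "qbap".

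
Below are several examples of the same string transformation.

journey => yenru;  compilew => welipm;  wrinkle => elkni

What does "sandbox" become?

The pattern: reverse the string, then delete the last 2 characters.
Starting from "sandbox": after the first operation, "xobdnas"; after the second, "xobdn".
(Check on "compilew": → "welipmoc" → "welipm" ✓)

xobdn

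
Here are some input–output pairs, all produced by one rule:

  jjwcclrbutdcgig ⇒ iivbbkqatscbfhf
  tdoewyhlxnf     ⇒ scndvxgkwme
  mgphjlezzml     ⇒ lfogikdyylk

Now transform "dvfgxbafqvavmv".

cuefwazepuzulu

Rule — shift every letter 1 place backward in the alphabet (wrapping around).
Doing the same to "dvfgxbafqvavmv": "cuefwazepuzulu".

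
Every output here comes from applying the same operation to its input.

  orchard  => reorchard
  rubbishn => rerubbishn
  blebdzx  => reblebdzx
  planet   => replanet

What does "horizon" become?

rehorizon

In each case the input is transformed by: prepend "re".
On "horizon" that produces "rehorizon".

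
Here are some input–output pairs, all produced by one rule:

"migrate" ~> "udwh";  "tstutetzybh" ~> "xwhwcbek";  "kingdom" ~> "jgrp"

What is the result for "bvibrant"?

Rule — delete the first 3 characters, then shift every letter 3 places forward in the alphabet (wrapping around).
"bvibrant" → "brant" → "eudqw".

eudqw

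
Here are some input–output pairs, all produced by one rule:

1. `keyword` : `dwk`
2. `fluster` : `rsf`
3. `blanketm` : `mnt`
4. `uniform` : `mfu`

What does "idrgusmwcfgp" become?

pgmf

What's happening: swap the first and last characters, then keep one character in every 3, starting at position 1 (positions 1st, 4th, 7th, ...).
Starting from "idrgusmwcfgp": after the first operation, "pdrgusmwcfgi"; after the second, "pgmf".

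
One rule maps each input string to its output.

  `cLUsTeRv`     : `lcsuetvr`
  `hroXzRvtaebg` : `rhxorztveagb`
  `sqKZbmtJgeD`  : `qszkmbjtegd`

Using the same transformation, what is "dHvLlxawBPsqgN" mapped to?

The pattern: swap each adjacent pair of characters (1↔2, 3↔4, ...), then convert every letter to lowercase.
Applying both steps to "dHvLlxawBPsqgN": "HdLvxlwaPBqsNg", then "hdlvxlwapbqsng".

hdlvxlwapbqsng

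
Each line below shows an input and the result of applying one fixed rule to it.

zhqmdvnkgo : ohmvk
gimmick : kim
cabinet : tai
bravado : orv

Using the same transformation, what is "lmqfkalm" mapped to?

Each output is the input with this applied: move the last 2 characters to the front (rotate right by 2), then keep every other character starting from the second (positions 2nd, 4th, 6th, ...).
For "lmqfkalm", step one produces "lmlmqfka"; step two turns that into "mmfa".

mmfa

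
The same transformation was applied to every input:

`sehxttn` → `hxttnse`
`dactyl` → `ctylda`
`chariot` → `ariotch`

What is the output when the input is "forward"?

rwardfo

The transformation: move the first 2 characters to the end (rotate left by 2).
So "forward" becomes "rwardfo".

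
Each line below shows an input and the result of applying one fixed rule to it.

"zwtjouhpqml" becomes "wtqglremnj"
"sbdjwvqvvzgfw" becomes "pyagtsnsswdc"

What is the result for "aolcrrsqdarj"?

The rule is to shift every letter 3 places backward in the alphabet (wrapping around), then delete the last character.
Starting from "aolcrrsqdarj": after the first operation, "xlizoopnaxog"; after the second, "xlizoopnaxo".

xlizoopnaxo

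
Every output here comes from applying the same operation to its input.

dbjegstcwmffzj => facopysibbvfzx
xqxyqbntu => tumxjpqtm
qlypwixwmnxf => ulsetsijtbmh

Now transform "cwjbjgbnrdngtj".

Rule — move the first 2 characters to the end (rotate left by 2), then shift every letter 4 places backward in the alphabet (wrapping around).
Starting from "cwjbjgbnrdngtj": after the first operation, "jbjgbnrdngtjcw"; after the second, "fxfcxjnzjcpfys".

fxfcxjnzjcpfys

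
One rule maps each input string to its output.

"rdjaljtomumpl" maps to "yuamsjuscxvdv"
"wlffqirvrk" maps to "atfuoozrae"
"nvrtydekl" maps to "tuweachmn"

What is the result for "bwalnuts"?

cbkfjuwd

Rule — move the last 2 characters to the front (rotate right by 2), then shift every letter 9 places forward in the alphabet (wrapping around).
On "bwalnuts" that produces "cbkfjuwd".
(Check on "wlffqirvrk": → "rkwlffqirv" → "atfuoozrae" ✓)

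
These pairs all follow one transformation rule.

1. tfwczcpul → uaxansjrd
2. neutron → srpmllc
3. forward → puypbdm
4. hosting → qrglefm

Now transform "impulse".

nsjqcgk

Looking at the pairs, the operation is to shift every letter 2 places backward in the alphabet (wrapping around), then move the first 2 characters to the end (rotate left by 2).
"impulse" → "nsjqcgk".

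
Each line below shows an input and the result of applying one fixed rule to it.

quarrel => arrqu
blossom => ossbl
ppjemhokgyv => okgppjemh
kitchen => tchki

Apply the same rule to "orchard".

The transformation: delete the last 2 characters, then move the last 3 characters to the front (rotate right by 3).
Applying that to "orchard" gives "chaor".
(Check on "ppjemhokgyv": → "ppjemhokg" → "okgppjemh" ✓)

chaor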